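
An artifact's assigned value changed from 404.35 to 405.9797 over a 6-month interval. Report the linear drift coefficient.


rate = (v2 - v1) / months
= (405.9797 - 404.35) / 6
= 1.6297 / 6
= 0.2716

0.2716


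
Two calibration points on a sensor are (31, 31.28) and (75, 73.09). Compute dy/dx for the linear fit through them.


slope = (y2 - y1) / (x2 - x1)
= (73.09 - 31.28) / (75 - 31)
= 41.8100 / 44
= 0.9502

0.9502


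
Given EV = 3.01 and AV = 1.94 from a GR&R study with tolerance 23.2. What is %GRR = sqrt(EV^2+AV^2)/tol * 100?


GRR = sqrt(EV^2 + AV^2) = sqrt(3.01^2 + 1.94^2) = 3.5810194
%GRR = GRR / tol * 100 = 3.5810194 / 23.2 * 100
%GRR = 15.4354

15.4354


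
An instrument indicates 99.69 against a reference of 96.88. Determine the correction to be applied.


Correction = standard - reading
= 96.88 - 99.69
= -2.8100

-2.8100


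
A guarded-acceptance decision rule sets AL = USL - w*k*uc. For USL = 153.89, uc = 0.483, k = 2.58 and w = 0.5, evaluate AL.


U = k * uc = 2.58 * 0.483 = 1.24614
guard band g = w * U = 0.5 * 1.24614 = 0.62307
AL = USL - g = 153.89 - 0.62307
AL = 153.2669

153.2669


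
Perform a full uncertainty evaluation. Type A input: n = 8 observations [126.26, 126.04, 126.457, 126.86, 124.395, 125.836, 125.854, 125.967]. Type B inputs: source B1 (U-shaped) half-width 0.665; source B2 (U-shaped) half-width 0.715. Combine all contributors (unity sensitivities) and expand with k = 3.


mean = (126.26 + 126.04 + 126.457 + 126.86 + 124.395 + 125.836 + 125.854 + 125.967) / 8 = 125.958625
s = sqrt(sum((x - mean)^2)/(n-1)) = 0.72004761
u_A = s / sqrt(n) = 0.72004761 / sqrt(8) = 0.25457527
u_B1 = 0.665 / sqrt(2) = 0.47022601
u_B2 = 0.715 / sqrt(2) = 0.50558135
uc = sqrt(0.25457527^2 + 0.47022601^2 + 0.50558135^2) = 0.73588965
U = k * uc = 3 * 0.73588965
U = 2.2077

2.2077


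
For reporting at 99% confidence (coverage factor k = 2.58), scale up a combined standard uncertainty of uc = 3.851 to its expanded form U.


U = k * uc
U = 2.58 * 3.851
U = 9.9356

9.9356


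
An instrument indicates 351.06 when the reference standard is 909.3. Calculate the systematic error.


Systematic error = measured - true
= 351.06 - 909.3
= -558.2400

-558.2400


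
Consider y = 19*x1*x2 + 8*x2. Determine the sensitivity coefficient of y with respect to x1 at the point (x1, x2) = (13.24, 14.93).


y = 19*x1*x2 + 8*x2
dy/dx1 = 19*x2
Evaluate at x2 = 14.93: c1 = 19 * 14.93
c1 = 283.6700

283.6700


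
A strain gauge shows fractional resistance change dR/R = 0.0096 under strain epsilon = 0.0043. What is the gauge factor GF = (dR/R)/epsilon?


GF = (dR/R) / epsilon
= 0.0096 / 0.0043
= 2.2326

2.2326


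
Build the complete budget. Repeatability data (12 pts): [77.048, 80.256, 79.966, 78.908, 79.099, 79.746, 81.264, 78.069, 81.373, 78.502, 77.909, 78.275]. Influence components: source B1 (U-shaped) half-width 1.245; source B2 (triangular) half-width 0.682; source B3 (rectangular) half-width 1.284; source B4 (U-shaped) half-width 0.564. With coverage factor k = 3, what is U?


mean = (77.048 + 80.256 + 79.966 + 78.908 + 79.099 + 79.746 + 81.264 + 78.069 + 81.373 + 78.502 + 77.909 + 78.275) / 12 = 79.20125
s = sqrt(sum((x - mean)^2)/(n-1)) = 1.3483072
u_A = s / sqrt(n) = 1.3483072 / sqrt(12) = 0.38922276
u_B1 = 1.245 / sqrt(2) = 0.88034794
u_B2 = 0.682 / sqrt(6) = 0.27842533
u_B3 = 1.284 / sqrt(3) = 0.74131775
u_B4 = 0.564 / sqrt(2) = 0.39880822
uc = sqrt(0.38922276^2 + 0.88034794^2 + 0.27842533^2 + 0.74131775^2 + 0.39880822^2) = 1.308674
U = k * uc = 3 * 1.308674
U = 3.9260

3.9260


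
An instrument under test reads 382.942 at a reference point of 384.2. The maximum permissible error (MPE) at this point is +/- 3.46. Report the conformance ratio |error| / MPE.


e = indication - reference = 382.942 - 384.2 = -1.2580
|e| = 1.2580
ratio = |e| / MPE = 1.2580 / 3.46
ratio = 0.3636

0.3636


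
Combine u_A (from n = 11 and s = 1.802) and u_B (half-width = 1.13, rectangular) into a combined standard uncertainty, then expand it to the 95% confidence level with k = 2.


u_A = s / sqrt(n) = 1.802 / sqrt(11) = 0.54332344
u_B = half_width / sqrt(3) = 1.13 / sqrt(3) = 0.6524058
uc = sqrt(u_A^2 + u_B^2) = sqrt(0.54332344^2 + 0.6524058^2) = 0.84901925
U = k * uc = 2 * 0.84901925
U = 1.6980

1.6980


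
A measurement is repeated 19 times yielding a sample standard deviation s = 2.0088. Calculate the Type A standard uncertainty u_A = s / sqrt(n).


u_A = s / sqrt(n)
u_A = 2.0088 / sqrt(19)
u_A = 2.0088 / 4.3588989
u_A = 0.4609

0.4609


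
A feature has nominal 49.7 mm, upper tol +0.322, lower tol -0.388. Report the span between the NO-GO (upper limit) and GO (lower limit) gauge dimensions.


GO = nominal - lower_tol (smallest hole = maximum material condition)
GO = 49.7 - 0.388 = 49.312
NO-GO = nominal + upper_tol (largest hole = least material condition)
NO-GO = 49.7 + 0.322 = 50.022
spread = NO-GO - GO = 50.022 - 49.312 = 0.7100

0.7100


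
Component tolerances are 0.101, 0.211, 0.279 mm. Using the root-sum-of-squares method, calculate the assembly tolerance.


RSS = sqrt(0.101^2 + 0.211^2 + 0.279^2)
= sqrt(0.132563)
= 0.3641

0.3641


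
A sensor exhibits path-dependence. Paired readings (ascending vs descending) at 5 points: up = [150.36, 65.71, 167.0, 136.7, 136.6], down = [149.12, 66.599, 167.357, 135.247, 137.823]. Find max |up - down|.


|150.36 - 149.12| = 1.2400
|65.71 - 66.599| = 0.8890
|167.0 - 167.357| = 0.3570
|136.7 - 135.247| = 1.4530
|136.6 - 137.823| = 1.2230
hysteresis = max(diffs) = 1.4530

1.4530


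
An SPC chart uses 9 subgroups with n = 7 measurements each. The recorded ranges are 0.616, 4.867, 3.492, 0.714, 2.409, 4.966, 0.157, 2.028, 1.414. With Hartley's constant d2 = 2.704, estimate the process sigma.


R_bar = (0.616 + 4.867 + 3.492 + 0.714 + 2.409 + 4.966 + 0.157 + 2.028 + 1.414) / 9
R_bar = 20.663 / 9 = 2.2958889
sigma_hat = R_bar / d2 = 2.2958889 / 2.704 = 0.8491

0.8491


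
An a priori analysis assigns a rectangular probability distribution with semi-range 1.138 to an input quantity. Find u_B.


u_B = half_width / sqrt(3)
u_B = 1.138 / 1.7320508
u_B = 0.6570

0.6570


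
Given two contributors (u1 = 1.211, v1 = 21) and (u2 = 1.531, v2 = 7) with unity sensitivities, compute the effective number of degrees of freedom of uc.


uc = sqrt(u1^2 + u2^2) = sqrt(1.211^2 + 1.531^2) = 1.9520456
v_eff = uc^4 / (u1^4/v1 + u2^4/v2)
= 1.9520456^4 / (1.211^4/21 + 1.531^4/7)
= 14.519773 / 0.88729254
v_eff = 16.3641

16.3641


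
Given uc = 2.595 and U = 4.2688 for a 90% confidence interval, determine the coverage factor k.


k = U / uc
k = 4.2688 / 2.595
k = 1.645

1.645


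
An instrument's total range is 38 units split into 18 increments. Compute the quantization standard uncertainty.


resolution = range / divisions
resolution = 38 / 18 = 2.1111111
u_res = resolution / (2*sqrt(3))
u_res = 2.1111111 / 3.4641016
u_res = 0.6094

0.6094


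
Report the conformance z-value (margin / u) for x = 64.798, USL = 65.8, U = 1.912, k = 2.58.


u = U / k = 1.912 / 2.58 = 0.74108527
margin = |USL - x| = |65.8 - 64.798| = 1.002
z = margin / u = 1.002 / 0.74108527
z = 1.3521

1.3521


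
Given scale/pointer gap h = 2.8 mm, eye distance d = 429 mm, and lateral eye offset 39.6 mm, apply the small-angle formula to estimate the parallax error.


error = h * offset / d
= 2.8 * 39.6 / 429
= 0.2585

0.2585


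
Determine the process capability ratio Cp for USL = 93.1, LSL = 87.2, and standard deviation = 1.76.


Cp = (USL - LSL) / (6 * sigma)
= (93.1 - 87.2) / (6 * 1.76)
= 5.9000 / 10.5600
= 0.5587

0.5587


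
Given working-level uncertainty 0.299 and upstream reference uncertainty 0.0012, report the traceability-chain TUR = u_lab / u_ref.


TUR = u_lab / u_ref
= 0.299 / 0.0012
= 249.1667

249.1667


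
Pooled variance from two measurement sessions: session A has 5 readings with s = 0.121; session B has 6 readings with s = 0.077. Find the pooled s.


s_p = sqrt(((n1-1)*s1^2 + (n2-1)*s2^2) / (n1+n2-2))
numerator = (5-1)*0.121^2 + (6-1)*0.077^2 = 0.058564 + 0.029645 = 0.088209
denominator = 5 + 6 - 2 = 9
s_p^2 = 0.088209 / 9 = 0.009801
s_p = sqrt(0.009801) = 0.0990

0.0990


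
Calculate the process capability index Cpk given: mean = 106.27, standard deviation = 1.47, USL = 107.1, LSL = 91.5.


Cpu = (USL - mean) / (3*sigma) = (107.1 - 106.27) / (3*1.47) = 0.1882
Cpl = (mean - LSL) / (3*sigma) = (106.27 - 91.5) / (3*1.47) = 3.3492
Cpk = min(Cpu, Cpl) = 0.1882

0.1882


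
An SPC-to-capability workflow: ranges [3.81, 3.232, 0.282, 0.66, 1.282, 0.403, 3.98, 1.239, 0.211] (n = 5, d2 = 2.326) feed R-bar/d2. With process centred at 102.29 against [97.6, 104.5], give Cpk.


R_bar = (3.81 + 3.232 + 0.282 + 0.66 + 1.282 + 0.403 + 3.98 + 1.239 + 0.211) / 9 = 1.6776667
sigma = R_bar / d2 = 1.6776667 / 2.326 = 0.72126685
Cp = (USL - LSL)/(6*sigma) = (104.5 - 97.6)/(6*0.72126685) = 1.5944
Cpu = (104.5 - 102.29)/(3*0.72126685) = 1.0214
Cpl = (102.29 - 97.6)/(3*0.72126685) = 2.1675
Cpk = min(Cpu, Cpl) = 1.0214

1.0214


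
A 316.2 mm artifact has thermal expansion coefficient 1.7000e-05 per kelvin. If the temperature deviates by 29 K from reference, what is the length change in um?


dL = L * alpha * dT
= 316.2 * 1.7000e-05 * 29
= 0.1558866 mm
dL_um = 0.1558866 * 1000 = 155.8866 um

155.8866


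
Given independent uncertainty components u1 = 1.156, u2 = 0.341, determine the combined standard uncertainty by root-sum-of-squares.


uc = sqrt(1.156^2 + 0.341^2)
uc = sqrt(1.452617)
uc = 1.2052

1.2052


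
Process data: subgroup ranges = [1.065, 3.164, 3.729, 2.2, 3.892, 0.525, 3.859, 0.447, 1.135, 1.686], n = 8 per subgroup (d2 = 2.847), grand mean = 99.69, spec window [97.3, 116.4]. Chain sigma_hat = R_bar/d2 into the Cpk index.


R_bar = (1.065 + 3.164 + 3.729 + 2.2 + 3.892 + 0.525 + 3.859 + 0.447 + 1.135 + 1.686) / 10 = 2.1702
sigma = R_bar / d2 = 2.1702 / 2.847 = 0.76227608
Cp = (USL - LSL)/(6*sigma) = (116.4 - 97.3)/(6*0.76227608) = 4.1761
Cpu = (116.4 - 99.69)/(3*0.76227608) = 7.3071
Cpl = (99.69 - 97.3)/(3*0.76227608) = 1.0451
Cpk = min(Cpu, Cpl) = 1.0451

1.0451


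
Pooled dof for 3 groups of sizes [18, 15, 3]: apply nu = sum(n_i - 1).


nu = sum_i (n_i - 1)
nu = ((18 - 1) + (15 - 1) + (3 - 1))
nu = 17 + 14 + 2
nu = 33

33


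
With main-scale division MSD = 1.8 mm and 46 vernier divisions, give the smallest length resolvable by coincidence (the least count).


LC = MSD / n_div
= 1.8 / 46
= 0.0391

0.0391


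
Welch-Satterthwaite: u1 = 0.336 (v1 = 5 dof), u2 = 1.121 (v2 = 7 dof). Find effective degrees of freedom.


uc = sqrt(u1^2 + u2^2) = sqrt(0.336^2 + 1.121^2) = 1.1702722
v_eff = uc^4 / (u1^4/v1 + u2^4/v2)
= 1.1702722^4 / (0.336^4/5 + 1.121^4/7)
= 1.8756317 / 0.22814147
v_eff = 8.2214

8.2214


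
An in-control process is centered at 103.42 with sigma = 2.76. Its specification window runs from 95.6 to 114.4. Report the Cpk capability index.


Cpu = (USL - mean) / (3*sigma) = (114.4 - 103.42) / (3*2.76) = 1.3261
Cpl = (mean - LSL) / (3*sigma) = (103.42 - 95.6) / (3*2.76) = 0.9444
Cpk = min(Cpu, Cpl) = 0.9444

0.9444


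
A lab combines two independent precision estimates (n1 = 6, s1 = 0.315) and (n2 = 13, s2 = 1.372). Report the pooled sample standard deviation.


s_p = sqrt(((n1-1)*s1^2 + (n2-1)*s2^2) / (n1+n2-2))
numerator = (6-1)*0.315^2 + (13-1)*1.372^2 = 0.496125 + 22.588608 = 23.084733
denominator = 6 + 13 - 2 = 17
s_p^2 = 23.084733 / 17 = 1.3579255
s_p = sqrt(1.3579255) = 1.1653

1.1653


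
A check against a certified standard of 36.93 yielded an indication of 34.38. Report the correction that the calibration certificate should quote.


Correction = standard - reading
= 36.93 - 34.38
= 2.5500

2.5500


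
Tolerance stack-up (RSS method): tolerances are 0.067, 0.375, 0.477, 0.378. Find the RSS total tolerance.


RSS = sqrt(0.067^2 + 0.375^2 + 0.477^2 + 0.378^2)
= sqrt(0.515527)
= 0.7180

0.7180


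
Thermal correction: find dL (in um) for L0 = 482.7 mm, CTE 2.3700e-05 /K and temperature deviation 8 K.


dL = L * alpha * dT
= 482.7 * 2.3700e-05 * 8
= 0.0915199 mm
dL_um = 0.0915199 * 1000 = 91.5199 um

91.5199


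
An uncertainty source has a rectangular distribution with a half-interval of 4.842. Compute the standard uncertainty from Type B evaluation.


u_B = half_width / sqrt(3)
u_B = 4.842 / 1.7320508
u_B = 2.7955

2.7955


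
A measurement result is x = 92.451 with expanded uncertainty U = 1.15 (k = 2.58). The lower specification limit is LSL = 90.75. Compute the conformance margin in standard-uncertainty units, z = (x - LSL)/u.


u = U / k = 1.15 / 2.58 = 0.44573643
margin = |LSL - x| = |90.75 - 92.451| = 1.701
z = margin / u = 1.701 / 0.44573643
z = 3.8162

3.8162


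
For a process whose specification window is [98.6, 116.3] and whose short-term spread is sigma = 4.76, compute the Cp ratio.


Cp = (USL - LSL) / (6 * sigma)
= (116.3 - 98.6) / (6 * 4.76)
= 17.7000 / 28.5600
= 0.6197

0.6197


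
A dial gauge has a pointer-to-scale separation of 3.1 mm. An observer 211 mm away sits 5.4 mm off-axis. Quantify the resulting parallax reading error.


error = h * offset / d
= 3.1 * 5.4 / 211
= 0.0793

0.0793


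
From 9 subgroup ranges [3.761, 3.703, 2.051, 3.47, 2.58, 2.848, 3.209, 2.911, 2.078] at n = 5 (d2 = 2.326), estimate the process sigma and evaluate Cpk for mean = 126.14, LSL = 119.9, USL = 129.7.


R_bar = (3.761 + 3.703 + 2.051 + 3.47 + 2.58 + 2.848 + 3.209 + 2.911 + 2.078) / 9 = 2.9567778
sigma = R_bar / d2 = 2.9567778 / 2.326 = 1.2711856
Cp = (USL - LSL)/(6*sigma) = (129.7 - 119.9)/(6*1.2711856) = 1.2849
Cpu = (129.7 - 126.14)/(3*1.2711856) = 0.9335
Cpl = (126.14 - 119.9)/(3*1.2711856) = 1.6363
Cpk = min(Cpu, Cpl) = 0.9335

0.9335


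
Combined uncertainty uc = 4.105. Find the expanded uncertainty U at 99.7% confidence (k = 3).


U = k * uc
U = 3 * 4.105
U = 12.3150

12.3150


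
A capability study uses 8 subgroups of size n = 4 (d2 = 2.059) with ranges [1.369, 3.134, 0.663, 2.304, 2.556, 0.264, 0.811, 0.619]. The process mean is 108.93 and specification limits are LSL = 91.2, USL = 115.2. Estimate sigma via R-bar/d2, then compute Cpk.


R_bar = (1.369 + 3.134 + 0.663 + 2.304 + 2.556 + 0.264 + 0.811 + 0.619) / 8 = 1.465
sigma = R_bar / d2 = 1.465 / 2.059 = 0.71151044
Cp = (USL - LSL)/(6*sigma) = (115.2 - 91.2)/(6*0.71151044) = 5.6218
Cpu = (115.2 - 108.93)/(3*0.71151044) = 2.9374
Cpl = (108.93 - 91.2)/(3*0.71151044) = 8.3063
Cpk = min(Cpu, Cpl) = 2.9374

2.9374


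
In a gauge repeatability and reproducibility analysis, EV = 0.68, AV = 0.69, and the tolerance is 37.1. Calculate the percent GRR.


GRR = sqrt(EV^2 + AV^2) = sqrt(0.68^2 + 0.69^2) = 0.9687621
%GRR = GRR / tol * 100 = 0.9687621 / 37.1 * 100
%GRR = 2.6112

2.6112


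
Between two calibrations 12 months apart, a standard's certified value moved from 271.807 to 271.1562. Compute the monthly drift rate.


rate = (v2 - v1) / months
= (271.1562 - 271.807) / 12
= -0.6508 / 12
= -0.0542

-0.0542


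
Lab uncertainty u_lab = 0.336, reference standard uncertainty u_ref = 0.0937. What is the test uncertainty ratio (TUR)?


TUR = u_lab / u_ref
= 0.336 / 0.0937
= 3.5859

3.5859


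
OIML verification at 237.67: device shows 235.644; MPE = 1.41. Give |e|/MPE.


e = indication - reference = 235.644 - 237.67 = -2.0260
|e| = 2.0260
ratio = |e| / MPE = 2.0260 / 1.41
ratio = 1.4369

1.4369


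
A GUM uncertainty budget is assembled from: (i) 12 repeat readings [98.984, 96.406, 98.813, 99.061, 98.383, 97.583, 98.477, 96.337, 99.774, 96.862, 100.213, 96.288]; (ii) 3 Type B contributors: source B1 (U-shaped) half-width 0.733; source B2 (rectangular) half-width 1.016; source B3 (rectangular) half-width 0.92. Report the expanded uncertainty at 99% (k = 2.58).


mean = (98.984 + 96.406 + 98.813 + 99.061 + 98.383 + 97.583 + 98.477 + 96.337 + 99.774 + 96.862 + 100.213 + 96.288) / 12 = 98.09841667
s = sqrt(sum((x - mean)^2)/(n-1)) = 1.3739016
u_A = s / sqrt(n) = 1.3739016 / sqrt(12) = 0.39661123
u_B1 = 0.733 / sqrt(2) = 0.51830927
u_B2 = 1.016 / sqrt(3) = 0.58658787
u_B3 = 0.92 / sqrt(3) = 0.53116225
uc = sqrt(0.39661123^2 + 0.51830927^2 + 0.58658787^2 + 0.53116225^2) = 1.0257503
U = k * uc = 2.58 * 1.0257503
U = 2.6464

2.6464


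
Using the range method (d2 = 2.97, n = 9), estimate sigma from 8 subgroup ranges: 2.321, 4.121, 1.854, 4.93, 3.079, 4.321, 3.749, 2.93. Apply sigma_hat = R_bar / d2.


R_bar = (2.321 + 4.121 + 1.854 + 4.93 + 3.079 + 4.321 + 3.749 + 2.93) / 8
R_bar = 27.305 / 8 = 3.413125
sigma_hat = R_bar / d2 = 3.413125 / 2.97 = 1.1492

1.1492


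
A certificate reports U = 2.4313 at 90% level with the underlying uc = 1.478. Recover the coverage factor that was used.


k = U / uc
k = 2.4313 / 1.478
k = 1.645

1.645


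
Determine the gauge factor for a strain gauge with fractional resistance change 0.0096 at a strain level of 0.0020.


GF = (dR/R) / epsilon
= 0.0096 / 0.0020
= 4.8000

4.8000


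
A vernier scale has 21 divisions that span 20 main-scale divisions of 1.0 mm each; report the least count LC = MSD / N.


LC = MSD / n_div
= 1.0 / 21
= 0.0476

0.0476


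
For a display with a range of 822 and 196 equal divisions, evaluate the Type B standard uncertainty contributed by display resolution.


resolution = range / divisions
resolution = 822 / 196 = 4.1938776
u_res = resolution / (2*sqrt(3))
u_res = 4.1938776 / 3.4641016
u_res = 1.2107

1.2107


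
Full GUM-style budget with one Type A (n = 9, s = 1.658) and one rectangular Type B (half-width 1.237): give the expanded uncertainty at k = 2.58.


u_A = s / sqrt(n) = 1.658 / sqrt(9) = 0.55266667
u_B = half_width / sqrt(3) = 1.237 / sqrt(3) = 0.71418228
uc = sqrt(u_A^2 + u_B^2) = sqrt(0.55266667^2 + 0.71418228^2) = 0.9030486
U = k * uc = 2.58 * 0.9030486
U = 2.3299

2.3299


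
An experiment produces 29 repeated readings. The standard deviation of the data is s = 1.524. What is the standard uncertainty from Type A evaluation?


u_A = s / sqrt(n)
u_A = 1.524 / sqrt(29)
u_A = 1.524 / 5.3851648
u_A = 0.2830

0.2830


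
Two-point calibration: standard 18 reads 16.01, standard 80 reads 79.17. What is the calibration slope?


slope = (y2 - y1) / (x2 - x1)
= (79.17 - 16.01) / (80 - 18)
= 63.1600 / 62
= 1.0187

1.0187


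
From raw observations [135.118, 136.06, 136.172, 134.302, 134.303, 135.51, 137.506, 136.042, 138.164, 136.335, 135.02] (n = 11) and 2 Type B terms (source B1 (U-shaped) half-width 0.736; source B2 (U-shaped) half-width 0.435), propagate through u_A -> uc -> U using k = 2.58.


mean = (135.118 + 136.06 + 136.172 + 134.302 + 134.303 + 135.51 + 137.506 + 136.042 + 138.164 + 136.335 + 135.02) / 11 = 135.8665455
s = sqrt(sum((x - mean)^2)/(n-1)) = 1.2101087
u_A = s / sqrt(n) = 1.2101087 / sqrt(11) = 0.3648615
u_B1 = 0.736 / sqrt(2) = 0.52043059
u_B2 = 0.435 / sqrt(2) = 0.30759145
uc = sqrt(0.3648615^2 + 0.52043059^2 + 0.30759145^2) = 0.7061051
U = k * uc = 2.58 * 0.7061051
U = 1.8218

1.8218


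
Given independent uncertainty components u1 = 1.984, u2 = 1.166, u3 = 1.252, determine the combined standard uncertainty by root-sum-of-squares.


uc = sqrt(1.984^2 + 1.166^2 + 1.252^2)
uc = sqrt(6.863316)
uc = 2.6198

2.6198


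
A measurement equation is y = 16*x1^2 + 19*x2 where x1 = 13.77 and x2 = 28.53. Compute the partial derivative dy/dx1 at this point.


y = 16*x1^2 + 19*x2
dy/dx1 = 2*16*x1
Evaluate at x1 = 13.77: c1 = 32 * 13.77
c1 = 440.6400

440.6400


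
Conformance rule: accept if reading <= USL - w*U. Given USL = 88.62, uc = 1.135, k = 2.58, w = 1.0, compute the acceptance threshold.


U = k * uc = 2.58 * 1.135 = 2.9283
guard band g = w * U = 1.0 * 2.9283 = 2.9283
AL = USL - g = 88.62 - 2.9283
AL = 85.6917

85.6917


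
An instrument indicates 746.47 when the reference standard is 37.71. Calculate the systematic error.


Systematic error = measured - true
= 746.47 - 37.71
= 708.7600

708.7600


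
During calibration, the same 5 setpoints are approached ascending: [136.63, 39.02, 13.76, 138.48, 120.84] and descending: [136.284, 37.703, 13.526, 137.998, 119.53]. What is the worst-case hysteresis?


|136.63 - 136.284| = 0.3460
|39.02 - 37.703| = 1.3170
|13.76 - 13.526| = 0.2340
|138.48 - 137.998| = 0.4820
|120.84 - 119.53| = 1.3100
hysteresis = max(diffs) = 1.3170

1.3170


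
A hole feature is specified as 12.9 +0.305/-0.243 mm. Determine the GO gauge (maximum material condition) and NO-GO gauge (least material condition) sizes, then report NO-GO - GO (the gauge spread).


GO = nominal - lower_tol (smallest hole = maximum material condition)
GO = 12.9 - 0.243 = 12.657
NO-GO = nominal + upper_tol (largest hole = least material condition)
NO-GO = 12.9 + 0.305 = 13.205
spread = NO-GO - GO = 13.205 - 12.657 = 0.5480

0.5480


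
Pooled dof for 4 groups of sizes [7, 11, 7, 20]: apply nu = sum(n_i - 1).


nu = sum_i (n_i - 1)
nu = ((7 - 1) + (11 - 1) + (7 - 1) + (20 - 1))
nu = 6 + 10 + 6 + 19
nu = 41

41


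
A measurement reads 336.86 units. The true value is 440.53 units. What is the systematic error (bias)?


Systematic error = measured - true
= 336.86 - 440.53
= -103.6700

-103.6700


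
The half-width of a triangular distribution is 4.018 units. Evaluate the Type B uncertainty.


u_B = half_width / sqrt(6)
u_B = 4.018 / 2.4494897
u_B = 1.6403

1.6403


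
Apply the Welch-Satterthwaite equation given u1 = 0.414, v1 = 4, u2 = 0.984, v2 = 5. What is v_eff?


uc = sqrt(u1^2 + u2^2) = sqrt(0.414^2 + 0.984^2) = 1.0675448
v_eff = uc^4 / (u1^4/v1 + u2^4/v2)
= 1.0675448^4 / (0.414^4/4 + 0.984^4/5)
= 1.2988065 / 0.19484808
v_eff = 6.6657

6.6657


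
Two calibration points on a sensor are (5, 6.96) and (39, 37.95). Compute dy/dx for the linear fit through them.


slope = (y2 - y1) / (x2 - x1)
= (37.95 - 6.96) / (39 - 5)
= 30.9900 / 34
= 0.9115

0.9115


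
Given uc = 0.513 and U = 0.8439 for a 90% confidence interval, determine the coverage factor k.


k = U / uc
k = 0.8439 / 0.513
k = 1.645

1.645


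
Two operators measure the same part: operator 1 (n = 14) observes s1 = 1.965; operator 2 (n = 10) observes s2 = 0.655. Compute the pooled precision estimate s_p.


s_p = sqrt(((n1-1)*s1^2 + (n2-1)*s2^2) / (n1+n2-2))
numerator = (14-1)*1.965^2 + (10-1)*0.655^2 = 50.195925 + 3.861225 = 54.05715
denominator = 14 + 10 - 2 = 22
s_p^2 = 54.05715 / 22 = 2.4571432
s_p = sqrt(2.4571432) = 1.5675

1.5675


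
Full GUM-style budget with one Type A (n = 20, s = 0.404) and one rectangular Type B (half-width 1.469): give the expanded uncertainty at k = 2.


u_A = s / sqrt(n) = 0.404 / sqrt(20) = 0.090337146
u_B = half_width / sqrt(3) = 1.469 / sqrt(3) = 0.84812755
uc = sqrt(u_A^2 + u_B^2) = sqrt(0.090337146^2 + 0.84812755^2) = 0.85292505
U = k * uc = 2 * 0.85292505
U = 1.7059

1.7059


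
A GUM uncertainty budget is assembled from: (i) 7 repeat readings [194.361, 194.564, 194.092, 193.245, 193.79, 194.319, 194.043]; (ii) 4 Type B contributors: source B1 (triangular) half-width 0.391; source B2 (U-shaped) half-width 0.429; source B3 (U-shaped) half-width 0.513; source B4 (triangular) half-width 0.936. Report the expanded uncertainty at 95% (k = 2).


mean = (194.361 + 194.564 + 194.092 + 193.245 + 193.79 + 194.319 + 194.043) / 7 = 194.0591429
s = sqrt(sum((x - mean)^2)/(n-1)) = 0.43782243
u_A = s / sqrt(n) = 0.43782243 / sqrt(7) = 0.16548132
u_B1 = 0.391 / sqrt(6) = 0.15962508
u_B2 = 0.429 / sqrt(2) = 0.30334881
u_B3 = 0.513 / sqrt(2) = 0.36274578
u_B4 = 0.936 / sqrt(6) = 0.3821204
uc = sqrt(0.16548132^2 + 0.15962508^2 + 0.30334881^2 + 0.36274578^2 + 0.3821204^2) = 0.64998864
U = k * uc = 2 * 0.64998864
U = 1.3000

1.3000


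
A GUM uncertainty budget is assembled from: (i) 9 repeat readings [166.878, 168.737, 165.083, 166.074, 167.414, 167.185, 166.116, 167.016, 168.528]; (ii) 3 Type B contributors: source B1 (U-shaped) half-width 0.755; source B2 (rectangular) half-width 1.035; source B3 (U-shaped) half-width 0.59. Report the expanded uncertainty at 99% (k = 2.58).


mean = (166.878 + 168.737 + 165.083 + 166.074 + 167.414 + 167.185 + 166.116 + 167.016 + 168.528) / 9 = 167.0034444
s = sqrt(sum((x - mean)^2)/(n-1)) = 1.1665348
u_A = s / sqrt(n) = 1.1665348 / sqrt(9) = 0.38884493
u_B1 = 0.755 / sqrt(2) = 0.53386562
u_B2 = 1.035 / sqrt(3) = 0.59755753
u_B3 = 0.59 / sqrt(2) = 0.417193
uc = sqrt(0.38884493^2 + 0.53386562^2 + 0.59755753^2 + 0.417193^2) = 0.98353337
U = k * uc = 2.58 * 0.98353337
U = 2.5375

2.5375


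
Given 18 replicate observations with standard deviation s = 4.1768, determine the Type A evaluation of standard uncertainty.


u_A = s / sqrt(n)
u_A = 4.1768 / sqrt(18)
u_A = 4.1768 / 4.2426407
u_A = 0.9845

0.9845


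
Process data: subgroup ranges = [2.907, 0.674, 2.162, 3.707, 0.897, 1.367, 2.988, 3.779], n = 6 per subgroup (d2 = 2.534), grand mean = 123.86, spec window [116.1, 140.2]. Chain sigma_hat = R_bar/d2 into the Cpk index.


R_bar = (2.907 + 0.674 + 2.162 + 3.707 + 0.897 + 1.367 + 2.988 + 3.779) / 8 = 2.310125
sigma = R_bar / d2 = 2.310125 / 2.534 = 0.91165154
Cp = (USL - LSL)/(6*sigma) = (140.2 - 116.1)/(6*0.91165154) = 4.4059
Cpu = (140.2 - 123.86)/(3*0.91165154) = 5.9745
Cpl = (123.86 - 116.1)/(3*0.91165154) = 2.8373
Cpk = min(Cpu, Cpl) = 2.8373

2.8373


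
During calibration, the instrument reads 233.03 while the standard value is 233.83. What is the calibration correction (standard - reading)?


Correction = standard - reading
= 233.83 - 233.03
= 0.8000

0.8000


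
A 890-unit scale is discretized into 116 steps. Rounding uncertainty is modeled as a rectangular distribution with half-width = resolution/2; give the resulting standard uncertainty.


resolution = range / divisions
resolution = 890 / 116 = 7.6724138
u_res = resolution / (2*sqrt(3))
u_res = 7.6724138 / 3.4641016
u_res = 2.2148

2.2148


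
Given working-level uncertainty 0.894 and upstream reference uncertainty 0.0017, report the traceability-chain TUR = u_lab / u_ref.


TUR = u_lab / u_ref
= 0.894 / 0.0017
= 525.8824

525.8824


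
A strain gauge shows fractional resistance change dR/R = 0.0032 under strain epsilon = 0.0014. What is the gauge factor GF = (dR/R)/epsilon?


GF = (dR/R) / epsilon
= 0.0032 / 0.0014
= 2.2857

2.2857


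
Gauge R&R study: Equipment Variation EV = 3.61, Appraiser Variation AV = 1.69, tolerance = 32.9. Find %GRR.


GRR = sqrt(EV^2 + AV^2) = sqrt(3.61^2 + 1.69^2) = 3.9860005
%GRR = GRR / tol * 100 = 3.9860005 / 32.9 * 100
%GRR = 12.1155

12.1155


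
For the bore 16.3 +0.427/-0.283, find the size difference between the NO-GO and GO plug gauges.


GO = nominal - lower_tol (smallest hole = maximum material condition)
GO = 16.3 - 0.283 = 16.017
NO-GO = nominal + upper_tol (largest hole = least material condition)
NO-GO = 16.3 + 0.427 = 16.727
spread = NO-GO - GO = 16.727 - 16.017 = 0.7100

0.7100


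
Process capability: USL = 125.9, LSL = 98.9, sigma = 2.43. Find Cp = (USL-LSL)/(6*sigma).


Cp = (USL - LSL) / (6 * sigma)
= (125.9 - 98.9) / (6 * 2.43)
= 27.0000 / 14.5800
= 1.8519

1.8519


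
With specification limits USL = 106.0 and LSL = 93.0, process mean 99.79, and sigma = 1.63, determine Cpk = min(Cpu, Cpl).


Cpu = (USL - mean) / (3*sigma) = (106.0 - 99.79) / (3*1.63) = 1.2699
Cpl = (mean - LSL) / (3*sigma) = (99.79 - 93.0) / (3*1.63) = 1.3885
Cpk = min(Cpu, Cpl) = 1.2699

1.2699


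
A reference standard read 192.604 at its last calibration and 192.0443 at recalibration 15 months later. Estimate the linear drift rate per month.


rate = (v2 - v1) / months
= (192.0443 - 192.604) / 15
= -0.5597 / 15
= -0.0373

-0.0373


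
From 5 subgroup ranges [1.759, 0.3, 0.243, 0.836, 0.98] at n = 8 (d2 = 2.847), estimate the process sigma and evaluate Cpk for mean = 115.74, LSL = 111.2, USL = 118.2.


R_bar = (1.759 + 0.3 + 0.243 + 0.836 + 0.98) / 5 = 0.8236
sigma = R_bar / d2 = 0.8236 / 2.847 = 0.28928697
Cp = (USL - LSL)/(6*sigma) = (118.2 - 111.2)/(6*0.28928697) = 4.0329
Cpu = (118.2 - 115.74)/(3*0.28928697) = 2.8346
Cpl = (115.74 - 111.2)/(3*0.28928697) = 5.2313
Cpk = min(Cpu, Cpl) = 2.8346

2.8346


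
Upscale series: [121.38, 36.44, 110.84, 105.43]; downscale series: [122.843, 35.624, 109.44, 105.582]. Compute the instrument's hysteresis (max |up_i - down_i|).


|121.38 - 122.843| = 1.4630
|36.44 - 35.624| = 0.8160
|110.84 - 109.44| = 1.4000
|105.43 - 105.582| = 0.1520
hysteresis = max(diffs) = 1.4630

1.4630


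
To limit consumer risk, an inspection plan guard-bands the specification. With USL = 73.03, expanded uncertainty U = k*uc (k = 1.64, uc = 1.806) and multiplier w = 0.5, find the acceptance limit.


U = k * uc = 1.64 * 1.806 = 2.96184
guard band g = w * U = 0.5 * 2.96184 = 1.48092
AL = USL - g = 73.03 - 1.48092
AL = 71.5491

71.5491


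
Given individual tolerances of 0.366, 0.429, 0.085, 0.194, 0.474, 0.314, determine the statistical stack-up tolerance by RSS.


RSS = sqrt(0.366^2 + 0.429^2 + 0.085^2 + 0.194^2 + 0.474^2 + 0.314^2)
= sqrt(0.68613)
= 0.8283

0.8283


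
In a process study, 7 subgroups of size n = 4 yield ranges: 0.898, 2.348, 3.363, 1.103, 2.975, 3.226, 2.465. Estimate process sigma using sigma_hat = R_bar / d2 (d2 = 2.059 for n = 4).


R_bar = (0.898 + 2.348 + 3.363 + 1.103 + 2.975 + 3.226 + 2.465) / 7
R_bar = 16.378 / 7 = 2.3397143
sigma_hat = R_bar / d2 = 2.3397143 / 2.059 = 1.1363

1.1363


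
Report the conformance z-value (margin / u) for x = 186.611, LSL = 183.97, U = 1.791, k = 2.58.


u = U / k = 1.791 / 2.58 = 0.69418605
margin = |LSL - x| = |183.97 - 186.611| = 2.641
z = margin / u = 2.641 / 0.69418605
z = 3.8045

3.8045


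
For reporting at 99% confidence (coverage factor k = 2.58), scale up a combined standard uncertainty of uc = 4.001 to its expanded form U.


U = k * uc
U = 2.58 * 4.001
U = 10.3226

10.3226


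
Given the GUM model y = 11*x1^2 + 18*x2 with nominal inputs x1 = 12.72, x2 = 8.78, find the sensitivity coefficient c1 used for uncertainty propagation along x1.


y = 11*x1^2 + 18*x2
dy/dx1 = 2*11*x1
Evaluate at x1 = 12.72: c1 = 22 * 12.72
c1 = 279.8400

279.8400


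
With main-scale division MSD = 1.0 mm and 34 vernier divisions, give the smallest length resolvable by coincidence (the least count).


LC = MSD / n_div
= 1.0 / 34
= 0.0294

0.0294


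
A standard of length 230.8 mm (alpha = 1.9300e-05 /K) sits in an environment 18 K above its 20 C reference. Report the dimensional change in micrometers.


dL = L * alpha * dT
= 230.8 * 1.9300e-05 * 18
= 0.0801799 mm
dL_um = 0.0801799 * 1000 = 80.1799 um

80.1799


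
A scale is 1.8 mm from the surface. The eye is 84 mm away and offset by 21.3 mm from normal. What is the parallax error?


error = h * offset / d
= 1.8 * 21.3 / 84
= 0.4564

0.4564


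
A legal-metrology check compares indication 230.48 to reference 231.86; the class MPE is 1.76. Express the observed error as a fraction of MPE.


e = indication - reference = 230.48 - 231.86 = -1.3800
|e| = 1.3800
ratio = |e| / MPE = 1.3800 / 1.76
ratio = 0.7841

0.7841


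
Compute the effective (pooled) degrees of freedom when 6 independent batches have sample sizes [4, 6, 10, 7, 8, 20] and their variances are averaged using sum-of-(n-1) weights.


nu = sum_i (n_i - 1)
nu = ((4 - 1) + (6 - 1) + (10 - 1) + (7 - 1) + (8 - 1) + (20 - 1))
nu = 3 + 5 + 9 + 6 + 7 + 19
nu = 49

49


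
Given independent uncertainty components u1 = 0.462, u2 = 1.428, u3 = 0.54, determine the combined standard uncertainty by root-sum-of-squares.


uc = sqrt(0.462^2 + 1.428^2 + 0.54^2)
uc = sqrt(2.544228)
uc = 1.5951

1.5951


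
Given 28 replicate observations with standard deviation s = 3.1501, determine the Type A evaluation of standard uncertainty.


u_A = s / sqrt(n)
u_A = 3.1501 / sqrt(28)
u_A = 3.1501 / 5.2915026
u_A = 0.5953

0.5953


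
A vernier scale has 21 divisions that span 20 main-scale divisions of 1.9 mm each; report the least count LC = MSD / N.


LC = MSD / n_div
= 1.9 / 21
= 0.0905

0.0905


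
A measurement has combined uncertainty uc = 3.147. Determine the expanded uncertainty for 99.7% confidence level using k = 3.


U = k * uc
U = 3 * 3.147
U = 9.4410

9.4410


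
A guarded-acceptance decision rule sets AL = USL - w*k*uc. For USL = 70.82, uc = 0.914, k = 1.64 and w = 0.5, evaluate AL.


U = k * uc = 1.64 * 0.914 = 1.49896
guard band g = w * U = 0.5 * 1.49896 = 0.74948
AL = USL - g = 70.82 - 0.74948
AL = 70.0705

70.0705


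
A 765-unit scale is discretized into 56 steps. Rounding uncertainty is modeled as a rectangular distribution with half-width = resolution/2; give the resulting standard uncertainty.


resolution = range / divisions
resolution = 765 / 56 = 13.660714
u_res = resolution / (2*sqrt(3))
u_res = 13.660714 / 3.4641016
u_res = 3.9435

3.9435


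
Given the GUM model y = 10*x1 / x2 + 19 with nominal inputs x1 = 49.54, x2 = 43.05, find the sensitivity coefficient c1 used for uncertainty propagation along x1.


y = 10*x1 / x2 + 19
dy/dx1 = 10/x2
Evaluate at x2 = 43.05: c1 = 10 / 43.05
c1 = 0.2323

0.2323


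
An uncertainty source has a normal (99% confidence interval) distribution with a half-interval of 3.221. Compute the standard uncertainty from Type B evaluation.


u_B = half_width / 2.576
u_B = 3.221 / 2.576
u_B = 1.2504

1.2504


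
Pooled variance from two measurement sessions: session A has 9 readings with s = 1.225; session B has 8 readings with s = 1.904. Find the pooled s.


s_p = sqrt(((n1-1)*s1^2 + (n2-1)*s2^2) / (n1+n2-2))
numerator = (9-1)*1.225^2 + (8-1)*1.904^2 = 12.005 + 25.376512 = 37.381512
denominator = 9 + 8 - 2 = 15
s_p^2 = 37.381512 / 15 = 2.4921008
s_p = sqrt(2.4921008) = 1.5786

1.5786


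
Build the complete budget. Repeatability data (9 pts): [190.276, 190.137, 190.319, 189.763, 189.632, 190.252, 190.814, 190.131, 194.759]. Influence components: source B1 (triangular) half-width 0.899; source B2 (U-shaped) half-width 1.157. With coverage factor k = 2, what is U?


mean = (190.276 + 190.137 + 190.319 + 189.763 + 189.632 + 190.252 + 190.814 + 190.131 + 194.759) / 9 = 190.6758889
s = sqrt(sum((x - mean)^2)/(n-1)) = 1.5679688
u_A = s / sqrt(n) = 1.5679688 / sqrt(9) = 0.52265627
u_B1 = 0.899 / sqrt(6) = 0.36701521
u_B2 = 1.157 / sqrt(2) = 0.81812255
uc = sqrt(0.52265627^2 + 0.36701521^2 + 0.81812255^2) = 1.0378797
U = k * uc = 2 * 1.0378797
U = 2.0758

2.0758


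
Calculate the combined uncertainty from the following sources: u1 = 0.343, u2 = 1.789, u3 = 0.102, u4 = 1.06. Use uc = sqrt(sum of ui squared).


uc = sqrt(0.343^2 + 1.789^2 + 0.102^2 + 1.06^2)
uc = sqrt(4.452174)
uc = 2.1100

2.1100


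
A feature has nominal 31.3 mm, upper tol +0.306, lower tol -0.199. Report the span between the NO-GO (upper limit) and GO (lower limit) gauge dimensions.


GO = nominal - lower_tol (smallest hole = maximum material condition)
GO = 31.3 - 0.199 = 31.101
NO-GO = nominal + upper_tol (largest hole = least material condition)
NO-GO = 31.3 + 0.306 = 31.606
spread = NO-GO - GO = 31.606 - 31.101 = 0.5050

0.5050


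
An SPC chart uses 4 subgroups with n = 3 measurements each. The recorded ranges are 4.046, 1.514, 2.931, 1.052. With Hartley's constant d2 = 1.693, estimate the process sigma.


R_bar = (4.046 + 1.514 + 2.931 + 1.052) / 4
R_bar = 9.543 / 4 = 2.38575
sigma_hat = R_bar / d2 = 2.38575 / 1.693 = 1.4092

1.4092


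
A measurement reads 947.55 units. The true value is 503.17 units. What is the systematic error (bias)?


Systematic error = measured - true
= 947.55 - 503.17
= 444.3800

444.3800


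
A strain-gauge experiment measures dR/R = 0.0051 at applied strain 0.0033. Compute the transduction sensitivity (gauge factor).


GF = (dR/R) / epsilon
= 0.0051 / 0.0033
= 1.5455

1.5455


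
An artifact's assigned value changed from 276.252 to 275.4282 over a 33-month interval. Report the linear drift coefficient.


rate = (v2 - v1) / months
= (275.4282 - 276.252) / 33
= -0.8238 / 33
= -0.0250

-0.0250


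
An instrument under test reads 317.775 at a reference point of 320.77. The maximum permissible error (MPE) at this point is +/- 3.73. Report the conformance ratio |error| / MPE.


e = indication - reference = 317.775 - 320.77 = -2.9950
|e| = 2.9950
ratio = |e| / MPE = 2.9950 / 3.73
ratio = 0.8029

0.8029


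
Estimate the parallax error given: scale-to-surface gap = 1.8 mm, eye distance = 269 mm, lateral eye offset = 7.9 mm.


error = h * offset / d
= 1.8 * 7.9 / 269
= 0.0529

0.0529


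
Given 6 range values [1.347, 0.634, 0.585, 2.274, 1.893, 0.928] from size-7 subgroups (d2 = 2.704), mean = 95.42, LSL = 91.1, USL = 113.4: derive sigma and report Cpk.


R_bar = (1.347 + 0.634 + 0.585 + 2.274 + 1.893 + 0.928) / 6 = 1.2768333
sigma = R_bar / d2 = 1.2768333 / 2.704 = 0.47220166
Cp = (USL - LSL)/(6*sigma) = (113.4 - 91.1)/(6*0.47220166) = 7.8709
Cpu = (113.4 - 95.42)/(3*0.47220166) = 12.6923
Cpl = (95.42 - 91.1)/(3*0.47220166) = 3.0495
Cpk = min(Cpu, Cpl) = 3.0495

3.0495


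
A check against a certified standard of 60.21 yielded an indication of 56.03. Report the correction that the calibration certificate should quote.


Correction = standard - reading
= 60.21 - 56.03
= 4.1800

4.1800


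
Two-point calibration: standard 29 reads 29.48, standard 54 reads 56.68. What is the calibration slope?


slope = (y2 - y1) / (x2 - x1)
= (56.68 - 29.48) / (54 - 29)
= 27.2000 / 25
= 1.0880

1.0880


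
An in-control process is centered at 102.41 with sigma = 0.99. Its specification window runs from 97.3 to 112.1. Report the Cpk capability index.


Cpu = (USL - mean) / (3*sigma) = (112.1 - 102.41) / (3*0.99) = 3.2626
Cpl = (mean - LSL) / (3*sigma) = (102.41 - 97.3) / (3*0.99) = 1.7205
Cpk = min(Cpu, Cpl) = 1.7205

1.7205


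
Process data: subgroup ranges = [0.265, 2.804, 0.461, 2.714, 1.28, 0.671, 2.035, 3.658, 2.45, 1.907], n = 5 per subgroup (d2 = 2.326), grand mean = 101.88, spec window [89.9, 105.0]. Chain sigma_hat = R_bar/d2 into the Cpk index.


R_bar = (0.265 + 2.804 + 0.461 + 2.714 + 1.28 + 0.671 + 2.035 + 3.658 + 2.45 + 1.907) / 10 = 1.8245
sigma = R_bar / d2 = 1.8245 / 2.326 = 0.78439381
Cp = (USL - LSL)/(6*sigma) = (105.0 - 89.9)/(6*0.78439381) = 3.2084
Cpu = (105.0 - 101.88)/(3*0.78439381) = 1.3259
Cpl = (101.88 - 89.9)/(3*0.78439381) = 5.0910
Cpk = min(Cpu, Cpl) = 1.3259

1.3259


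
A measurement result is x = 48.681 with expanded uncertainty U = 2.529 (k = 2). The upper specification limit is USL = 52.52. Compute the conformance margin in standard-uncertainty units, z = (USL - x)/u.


u = U / k = 2.529 / 2 = 1.2645
margin = |USL - x| = |52.52 - 48.681| = 3.839
z = margin / u = 3.839 / 1.2645
z = 3.0360

3.0360


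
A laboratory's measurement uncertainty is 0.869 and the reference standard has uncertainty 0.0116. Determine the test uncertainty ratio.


TUR = u_lab / u_ref
= 0.869 / 0.0116
= 74.9138

74.9138


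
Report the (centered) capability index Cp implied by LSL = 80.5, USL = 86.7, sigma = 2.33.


Cp = (USL - LSL) / (6 * sigma)
= (86.7 - 80.5) / (6 * 2.33)
= 6.2000 / 13.9800
= 0.4435

0.4435


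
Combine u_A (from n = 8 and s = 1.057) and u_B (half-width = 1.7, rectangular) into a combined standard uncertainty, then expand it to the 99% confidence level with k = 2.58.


u_A = s / sqrt(n) = 1.057 / sqrt(8) = 0.37370593
u_B = half_width / sqrt(3) = 1.7 / sqrt(3) = 0.98149546
uc = sqrt(u_A^2 + u_B^2) = sqrt(0.37370593^2 + 0.98149546^2) = 1.0502331
U = k * uc = 2.58 * 1.0502331
U = 2.7096

2.7096


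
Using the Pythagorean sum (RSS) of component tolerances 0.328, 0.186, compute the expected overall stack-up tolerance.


RSS = sqrt(0.328^2 + 0.186^2)
= sqrt(0.14218)
= 0.3771

0.3771


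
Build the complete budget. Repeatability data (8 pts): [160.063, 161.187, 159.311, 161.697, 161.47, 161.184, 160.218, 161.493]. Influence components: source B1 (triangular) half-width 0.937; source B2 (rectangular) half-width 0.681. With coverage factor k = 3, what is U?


mean = (160.063 + 161.187 + 159.311 + 161.697 + 161.47 + 161.184 + 160.218 + 161.493) / 8 = 160.827875
s = sqrt(sum((x - mean)^2)/(n-1)) = 0.85555169
u_A = s / sqrt(n) = 0.85555169 / sqrt(8) = 0.3024832
u_B1 = 0.937 / sqrt(6) = 0.38252865
u_B2 = 0.681 / sqrt(3) = 0.39317553
uc = sqrt(0.3024832^2 + 0.38252865^2 + 0.39317553^2) = 0.62642737
U = k * uc = 3 * 0.62642737
U = 1.8793

1.8793
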